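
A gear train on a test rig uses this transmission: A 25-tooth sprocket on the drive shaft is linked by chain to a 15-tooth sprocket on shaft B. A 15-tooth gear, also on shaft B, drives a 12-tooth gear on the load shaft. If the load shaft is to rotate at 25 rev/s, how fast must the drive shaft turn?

12 rev/s

Overall ratio R = 0.6 × 0.8 = 0.48.
Required input speed = output speed × R = 25 × 0.48 = 12 rev/s.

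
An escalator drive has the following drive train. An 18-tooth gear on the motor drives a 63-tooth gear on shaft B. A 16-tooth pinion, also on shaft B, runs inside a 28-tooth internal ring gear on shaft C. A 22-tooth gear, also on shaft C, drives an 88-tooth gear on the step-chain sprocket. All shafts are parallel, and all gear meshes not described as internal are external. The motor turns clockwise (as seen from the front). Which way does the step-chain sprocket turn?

the motor → shaft B: external mesh, 1 reversal → CCW.
shaft B → shaft C: internal mesh, same direction → CCW.
shaft C → the step-chain sprocket: external mesh, 1 reversal → CW.
2 reversals in total — an even number — so the step-chain sprocket turns the same way as the motor.

clockwise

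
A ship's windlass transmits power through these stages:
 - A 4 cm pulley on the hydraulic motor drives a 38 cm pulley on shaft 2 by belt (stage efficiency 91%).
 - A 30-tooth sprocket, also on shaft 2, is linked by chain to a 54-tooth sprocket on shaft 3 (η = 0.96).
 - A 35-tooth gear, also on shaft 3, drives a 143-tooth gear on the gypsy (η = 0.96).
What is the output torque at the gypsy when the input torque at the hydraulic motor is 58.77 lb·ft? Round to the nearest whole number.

3444 lb·ft

Belt: ratio = 38/4 = 9.5; torque at shaft 2 = 58.77 × 9.5 × 0.91 = 508.07 lb·ft.
Chain: ratio = 54/30 = 1.8; torque at shaft 3 = 508.07 × 1.8 × 0.96 = 877.94 lb·ft.
Gear mesh: ratio = 143/35 = 4.0857; torque at the gypsy = 877.94 × 4.0857 × 0.96 = 3443.5 lb·ft.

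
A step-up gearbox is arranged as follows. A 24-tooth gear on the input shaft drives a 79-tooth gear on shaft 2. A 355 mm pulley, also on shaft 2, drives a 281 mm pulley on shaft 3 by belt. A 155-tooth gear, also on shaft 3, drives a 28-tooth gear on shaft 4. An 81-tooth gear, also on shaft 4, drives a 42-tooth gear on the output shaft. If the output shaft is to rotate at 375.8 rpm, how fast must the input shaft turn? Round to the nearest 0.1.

91.7 rpm

Overall ratio R = 3.2917 × 0.79155 × 0.18065 × 0.51852 = 0.24405.
Required input speed = output speed × R = 375.8 × 0.24405 = 91.715 rpm.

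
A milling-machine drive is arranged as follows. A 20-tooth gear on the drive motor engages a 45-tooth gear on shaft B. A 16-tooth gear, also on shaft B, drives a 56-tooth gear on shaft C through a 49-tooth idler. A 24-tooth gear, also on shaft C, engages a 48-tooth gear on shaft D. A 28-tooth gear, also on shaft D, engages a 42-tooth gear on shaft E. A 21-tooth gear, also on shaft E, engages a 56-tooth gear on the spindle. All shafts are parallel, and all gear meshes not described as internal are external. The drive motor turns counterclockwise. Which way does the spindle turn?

the drive motor → shaft B: external mesh, 1 reversal → CW.
shaft B → shaft C: driver → idler → driven is 2 external meshes, 2 reversals → CW.
shaft C → shaft D: external mesh, 1 reversal → CCW.
shaft D → shaft E: external mesh, 1 reversal → CW.
shaft E → the spindle: external mesh, 1 reversal → CCW.
6 reversals in total — an even number — so the spindle turns the same way as the drive motor.

counterclockwise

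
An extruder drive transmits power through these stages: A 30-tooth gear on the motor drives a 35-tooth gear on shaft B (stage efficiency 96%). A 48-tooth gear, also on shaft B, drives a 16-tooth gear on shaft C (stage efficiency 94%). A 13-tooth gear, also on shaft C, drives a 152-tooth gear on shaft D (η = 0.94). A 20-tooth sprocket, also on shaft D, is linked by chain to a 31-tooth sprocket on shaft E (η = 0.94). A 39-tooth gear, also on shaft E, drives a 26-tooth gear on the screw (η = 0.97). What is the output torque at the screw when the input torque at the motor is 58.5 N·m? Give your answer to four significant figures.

After the gear mesh (35/30): 58.5 × 1.1667 × 0.96 = 65.52 N·m
After the gear mesh (16/48): 65.52 × 0.33333 × 0.94 = 20.53 N·m
After the gear mesh (152/13): 20.53 × 11.692 × 0.94 = 225.64 N·m
After the chain (31/20): 225.64 × 1.55 × 0.94 = 328.75 N·m
After the gear mesh (26/39): 328.75 × 0.66667 × 0.97 = 212.59 N·m

212.6 N·m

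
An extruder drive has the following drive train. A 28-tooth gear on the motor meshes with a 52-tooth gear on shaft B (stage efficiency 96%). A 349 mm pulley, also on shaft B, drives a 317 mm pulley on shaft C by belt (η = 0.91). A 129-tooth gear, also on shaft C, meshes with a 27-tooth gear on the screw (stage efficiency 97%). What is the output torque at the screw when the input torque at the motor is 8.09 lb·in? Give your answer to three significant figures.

2.42 lb·in

After the gear mesh (52/28): 8.09 × 1.8571 × 0.96 = 14.423 lb·in
After the belt (317/349): 14.423 × 0.90831 × 0.91 = 11.922 lb·in
After the gear mesh (27/129): 11.922 × 0.2093 × 0.97 = 2.4204 lb·in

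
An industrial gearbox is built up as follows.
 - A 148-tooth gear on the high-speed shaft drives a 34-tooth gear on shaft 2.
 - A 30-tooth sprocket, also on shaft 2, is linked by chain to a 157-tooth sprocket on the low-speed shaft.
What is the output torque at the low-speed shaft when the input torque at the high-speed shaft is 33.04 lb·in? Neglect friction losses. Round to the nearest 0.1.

39.7 lb·in

After the gear mesh (34/148): 33.04 × 0.22973 = 7.5903 lb·in
After the chain (157/30): 7.5903 × 5.2333 = 39.722 lb·in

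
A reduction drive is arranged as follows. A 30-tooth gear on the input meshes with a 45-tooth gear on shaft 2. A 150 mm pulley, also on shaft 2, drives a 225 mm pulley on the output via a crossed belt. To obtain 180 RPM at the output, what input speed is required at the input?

Overall ratio R = 1.5 × 1.5 = 2.25.
Required input speed = output speed × R = 180 × 2.25 = 405 RPM.

405 RPM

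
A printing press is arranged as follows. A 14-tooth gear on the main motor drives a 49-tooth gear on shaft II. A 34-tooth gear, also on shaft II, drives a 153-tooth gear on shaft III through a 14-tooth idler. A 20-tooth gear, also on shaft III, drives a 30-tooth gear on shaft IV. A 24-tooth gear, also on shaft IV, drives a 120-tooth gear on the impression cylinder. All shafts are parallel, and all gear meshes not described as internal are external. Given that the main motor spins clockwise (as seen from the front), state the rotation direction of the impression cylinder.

anticlockwise

the main motor → shaft II: external mesh, 1 reversal → CCW.
shaft II → shaft III: driver → idler → driven is 2 external meshes, 2 reversals → CCW.
shaft III → shaft IV: external mesh, 1 reversal → CW.
shaft IV → the impression cylinder: external mesh, 1 reversal → CCW.
5 reversals in total — an odd number — so the impression cylinder turns opposite to the main motor.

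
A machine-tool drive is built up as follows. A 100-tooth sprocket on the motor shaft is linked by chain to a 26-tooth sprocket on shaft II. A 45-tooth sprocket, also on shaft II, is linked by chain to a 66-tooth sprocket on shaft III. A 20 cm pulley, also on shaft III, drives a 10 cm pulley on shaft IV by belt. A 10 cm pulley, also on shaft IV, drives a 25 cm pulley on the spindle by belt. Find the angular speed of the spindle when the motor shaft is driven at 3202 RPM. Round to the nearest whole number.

chain 26/100 = 0.26 → 3202/0.26 = 12315 RPM
chain 66/45 = 1.4667 → 12315/1.4667 = 8396.9 RPM
belt 10/20 = 0.5 → 8396.9/0.5 = 16794 RPM
belt 25/10 = 2.5 → 16794/2.5 = 6717.5 RPM

6717 RPM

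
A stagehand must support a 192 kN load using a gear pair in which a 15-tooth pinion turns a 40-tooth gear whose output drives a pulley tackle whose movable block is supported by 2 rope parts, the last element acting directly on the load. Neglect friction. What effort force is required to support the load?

36 kN

Gear pair MA = 40/15 = 2.6667.
Block-and-tackle MA = number of supporting rope parts = 2.
Combined ideal MA = 2.6667 × 2 = 5.3333.
Effort = load / MA = 192 / 5.3333 = 36 kN.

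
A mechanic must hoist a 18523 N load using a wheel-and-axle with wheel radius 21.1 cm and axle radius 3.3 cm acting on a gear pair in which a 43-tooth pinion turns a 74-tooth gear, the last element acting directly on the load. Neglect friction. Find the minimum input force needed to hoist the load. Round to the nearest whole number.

1683 N

Wheel-and-axle MA = R/r = 21.1/3.3 = 6.3939.
Gear pair MA = 74/43 = 1.7209.
Combined ideal MA = 6.3939 × 1.7209 = 11.004.
Effort = load / MA = 18523 / 11.004 = 1683.4 N.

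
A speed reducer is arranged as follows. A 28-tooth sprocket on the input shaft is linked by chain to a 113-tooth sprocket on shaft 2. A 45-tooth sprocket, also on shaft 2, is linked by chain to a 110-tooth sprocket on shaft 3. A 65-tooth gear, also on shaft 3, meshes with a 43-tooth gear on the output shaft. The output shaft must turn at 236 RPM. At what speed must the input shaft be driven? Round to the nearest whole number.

1540 RPM

Overall ratio R = 4.0357 × 2.4444 × 0.66154 = 6.5261.
Required input speed = output speed × R = 236 × 6.5261 = 1540.2 RPM.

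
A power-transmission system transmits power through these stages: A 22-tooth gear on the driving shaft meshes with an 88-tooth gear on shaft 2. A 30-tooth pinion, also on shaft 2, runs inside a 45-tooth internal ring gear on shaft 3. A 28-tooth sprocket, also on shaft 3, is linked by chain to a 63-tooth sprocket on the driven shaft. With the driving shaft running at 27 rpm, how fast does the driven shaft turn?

2 rpm

Gear mesh: ratio = 88/22 = 4, so shaft 2 turns at 27 / 4 = 6.75 rpm.
Internal gear: ratio = 45/30 = 1.5, so shaft 3 turns at 6.75 / 1.5 = 4.5 rpm.
Chain: ratio = 63/28 = 2.25, so the driven shaft turns at 4.5 / 2.25 = 2 rpm.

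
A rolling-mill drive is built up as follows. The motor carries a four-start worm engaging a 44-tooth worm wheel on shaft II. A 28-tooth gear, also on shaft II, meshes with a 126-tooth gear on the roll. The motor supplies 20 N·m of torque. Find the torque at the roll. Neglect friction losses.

990 N·m

Worm: ratio = 44/4 = 11; torque at shaft II = 20 × 11 = 220 N·m.
Gear mesh: ratio = 126/28 = 4.5; torque at the roll = 220 × 4.5 = 990 N·m.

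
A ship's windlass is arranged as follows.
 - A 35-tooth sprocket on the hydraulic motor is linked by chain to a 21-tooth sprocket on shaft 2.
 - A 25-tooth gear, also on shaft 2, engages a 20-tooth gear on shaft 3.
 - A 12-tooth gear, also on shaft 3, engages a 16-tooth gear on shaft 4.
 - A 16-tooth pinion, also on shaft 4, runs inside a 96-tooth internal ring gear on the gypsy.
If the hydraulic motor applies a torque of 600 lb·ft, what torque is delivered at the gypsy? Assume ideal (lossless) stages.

2304 lb·ft

chain 21/35 = 0.6 → τ = 600·0.6 = 360 lb·ft
gear mesh 20/25 = 0.8 → τ = 360·0.8 = 288 lb·ft
gear mesh 16/12 = 1.3333 → τ = 288·1.3333 = 384 lb·ft
internal gear 96/16 = 6 → τ = 384·6 = 2304 lb·ft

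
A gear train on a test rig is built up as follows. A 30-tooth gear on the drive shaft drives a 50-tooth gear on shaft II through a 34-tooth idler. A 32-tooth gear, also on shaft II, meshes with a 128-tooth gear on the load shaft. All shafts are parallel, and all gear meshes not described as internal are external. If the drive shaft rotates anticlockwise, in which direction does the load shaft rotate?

the drive shaft → shaft II: driver → idler → driven is 2 external meshes, 2 reversals → CCW.
shaft II → the load shaft: external mesh, 1 reversal → CW.
3 reversals in total — an odd number — so the load shaft turns opposite to the drive shaft.

clockwise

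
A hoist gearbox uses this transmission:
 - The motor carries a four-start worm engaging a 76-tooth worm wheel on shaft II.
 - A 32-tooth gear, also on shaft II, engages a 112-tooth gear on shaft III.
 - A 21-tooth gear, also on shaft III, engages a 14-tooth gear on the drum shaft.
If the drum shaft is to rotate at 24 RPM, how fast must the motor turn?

Overall ratio R = 19 × 3.5 × 0.66667 = 44.333.
Required input speed = output speed × R = 24 × 44.333 = 1064 RPM.

1064 RPM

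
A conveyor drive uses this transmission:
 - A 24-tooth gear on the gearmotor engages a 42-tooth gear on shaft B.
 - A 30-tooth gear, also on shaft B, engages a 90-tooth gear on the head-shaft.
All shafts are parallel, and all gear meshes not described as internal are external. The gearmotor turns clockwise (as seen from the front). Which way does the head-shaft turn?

the gearmotor → shaft B: external mesh, 1 reversal → CCW.
shaft B → the head-shaft: external mesh, 1 reversal → CW.
2 reversals in total — an even number — so the head-shaft turns the same way as the gearmotor.

clockwise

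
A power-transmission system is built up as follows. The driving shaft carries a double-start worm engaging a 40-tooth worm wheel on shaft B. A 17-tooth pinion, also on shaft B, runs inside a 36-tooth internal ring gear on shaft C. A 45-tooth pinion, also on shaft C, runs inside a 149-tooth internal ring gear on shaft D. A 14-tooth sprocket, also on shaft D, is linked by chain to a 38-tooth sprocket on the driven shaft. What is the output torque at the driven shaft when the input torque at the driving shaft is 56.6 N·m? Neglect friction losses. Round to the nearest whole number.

worm 40/2 = 20 → τ = 56.6·20 = 1132 N·m
internal gear 36/17 = 2.1176 → τ = 1132·2.1176 = 2397.2 N·m
internal gear 149/45 = 3.3111 → τ = 2397.2·3.3111 = 7937.3 N·m
chain 38/14 = 2.7143 → τ = 7937.3·2.7143 = 21544 N·m

21544 N·m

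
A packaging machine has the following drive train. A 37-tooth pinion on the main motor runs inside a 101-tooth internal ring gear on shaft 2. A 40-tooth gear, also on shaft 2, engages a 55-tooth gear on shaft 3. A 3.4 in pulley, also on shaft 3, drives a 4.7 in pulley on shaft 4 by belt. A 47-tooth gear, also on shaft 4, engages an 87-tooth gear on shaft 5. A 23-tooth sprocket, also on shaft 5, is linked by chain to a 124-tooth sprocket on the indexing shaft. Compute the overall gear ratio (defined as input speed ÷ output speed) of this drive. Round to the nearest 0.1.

Each stage contributes driven/driver: internal gear 101/37 = 2.7297, gear mesh 55/40 = 1.375, belt 4.7/3.4 = 1.3824, gear mesh 87/47 = 1.8511, chain 124/23 = 5.3913.
Overall: 2.7297 × 1.375 × 1.3824 × 1.8511 × 5.3913 = 51.779.

51.8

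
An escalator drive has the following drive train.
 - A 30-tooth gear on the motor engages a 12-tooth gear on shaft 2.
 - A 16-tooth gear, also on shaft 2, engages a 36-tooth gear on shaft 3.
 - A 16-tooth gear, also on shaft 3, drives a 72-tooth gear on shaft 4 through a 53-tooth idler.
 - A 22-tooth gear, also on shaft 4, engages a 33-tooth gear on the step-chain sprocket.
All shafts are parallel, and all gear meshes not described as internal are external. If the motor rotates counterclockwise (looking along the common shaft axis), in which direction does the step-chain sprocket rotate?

clockwise

the motor → shaft 2: external mesh, 1 reversal → CW.
shaft 2 → shaft 3: external mesh, 1 reversal → CCW.
shaft 3 → shaft 4: driver → idler → driven is 2 external meshes, 2 reversals → CCW.
shaft 4 → the step-chain sprocket: external mesh, 1 reversal → CW.
5 reversals in total — an odd number — so the step-chain sprocket turns opposite to the motor.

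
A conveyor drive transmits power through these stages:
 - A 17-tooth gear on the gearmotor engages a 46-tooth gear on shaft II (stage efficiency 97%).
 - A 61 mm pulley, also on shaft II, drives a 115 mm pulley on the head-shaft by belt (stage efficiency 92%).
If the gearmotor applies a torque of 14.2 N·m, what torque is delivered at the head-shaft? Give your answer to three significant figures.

64.6 N·m

After the gear mesh (46/17): 14.2 × 2.7059 × 0.97 = 37.271 N·m
After the belt (115/61): 37.271 × 1.8852 × 0.92 = 64.643 N·m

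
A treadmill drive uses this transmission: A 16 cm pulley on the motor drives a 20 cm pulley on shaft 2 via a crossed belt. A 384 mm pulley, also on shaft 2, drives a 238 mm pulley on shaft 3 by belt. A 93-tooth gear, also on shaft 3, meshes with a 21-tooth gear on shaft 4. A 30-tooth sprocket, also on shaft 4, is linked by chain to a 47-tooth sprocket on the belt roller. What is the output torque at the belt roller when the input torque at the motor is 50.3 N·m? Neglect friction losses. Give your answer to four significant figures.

13.79 N·m

After the belt (20/16): 50.3 × 1.25 = 62.875 N·m
After the belt (238/384): 62.875 × 0.61979 = 38.969 N·m
After the gear mesh (21/93): 38.969 × 0.22581 = 8.7995 N·m
After the chain (47/30): 8.7995 × 1.5667 = 13.786 N·m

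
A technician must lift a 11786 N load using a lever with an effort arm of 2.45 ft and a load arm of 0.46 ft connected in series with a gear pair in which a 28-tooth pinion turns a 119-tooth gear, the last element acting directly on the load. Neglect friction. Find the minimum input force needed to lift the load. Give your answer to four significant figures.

Lever MA = effort arm / load arm = 2.45/0.46 = 5.3261.
Gear pair MA = 119/28 = 4.25.
Combined ideal MA = 5.3261 × 4.25 = 22.636.
Effort = load / MA = 11786 / 22.636 = 520.68 N.

520.7 N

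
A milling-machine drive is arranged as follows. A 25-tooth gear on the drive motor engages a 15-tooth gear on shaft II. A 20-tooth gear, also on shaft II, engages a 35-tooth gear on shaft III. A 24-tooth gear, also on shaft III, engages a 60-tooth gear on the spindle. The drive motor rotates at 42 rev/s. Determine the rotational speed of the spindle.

the drive motor → shaft II (gear mesh, 15/25): 42 ÷ 0.6 = 70 rev/s
shaft II → shaft III (gear mesh, 35/20): 70 ÷ 1.75 = 40 rev/s
shaft III → the spindle (gear mesh, 60/24): 40 ÷ 2.5 = 16 rev/s

16 rev/s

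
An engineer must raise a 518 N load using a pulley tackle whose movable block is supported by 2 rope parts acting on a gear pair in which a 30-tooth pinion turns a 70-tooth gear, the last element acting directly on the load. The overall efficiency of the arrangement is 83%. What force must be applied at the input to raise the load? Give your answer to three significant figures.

Block-and-tackle MA = number of supporting rope parts = 2.
Gear pair MA = 70/30 = 2.3333.
Combined ideal MA = 2 × 2.3333 = 4.6667.
Actual MA = 4.6667 × 0.83 = 3.8733.
Effort = load / actual MA = 518 / 3.8733 = 133.73 N.

134 N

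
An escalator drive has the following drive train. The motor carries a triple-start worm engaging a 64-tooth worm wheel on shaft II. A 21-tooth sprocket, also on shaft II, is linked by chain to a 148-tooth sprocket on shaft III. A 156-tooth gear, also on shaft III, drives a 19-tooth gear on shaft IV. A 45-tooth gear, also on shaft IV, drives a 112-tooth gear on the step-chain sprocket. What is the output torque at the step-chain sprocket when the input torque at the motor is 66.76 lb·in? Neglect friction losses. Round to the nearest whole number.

3043 lb·in

After the worm (64/3): 66.76 × 21.333 = 1424.2 lb·in
After the chain (148/21): 1424.2 × 7.0476 = 10037 lb·in
After the gear mesh (19/156): 10037 × 0.12179 = 1222.5 lb·in
After the gear mesh (112/45): 1222.5 × 2.4889 = 3042.6 lb·in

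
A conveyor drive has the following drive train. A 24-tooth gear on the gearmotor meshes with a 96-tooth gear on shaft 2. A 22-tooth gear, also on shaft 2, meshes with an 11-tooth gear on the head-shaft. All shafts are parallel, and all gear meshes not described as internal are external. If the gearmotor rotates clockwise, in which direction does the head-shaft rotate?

the gearmotor → shaft 2: external mesh, 1 reversal → CCW.
shaft 2 → the head-shaft: external mesh, 1 reversal → CW.
2 reversals in total — an even number — so the head-shaft turns the same way as the gearmotor.

clockwise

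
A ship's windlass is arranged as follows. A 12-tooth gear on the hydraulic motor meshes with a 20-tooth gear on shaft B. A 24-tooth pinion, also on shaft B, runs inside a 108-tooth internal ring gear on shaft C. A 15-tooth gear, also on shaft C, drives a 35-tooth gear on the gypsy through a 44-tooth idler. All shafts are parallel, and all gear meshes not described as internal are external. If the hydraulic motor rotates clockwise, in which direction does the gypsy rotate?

counterclockwise

the hydraulic motor → shaft B: external mesh, 1 reversal → CCW.
shaft B → shaft C: internal mesh, same direction → CCW.
shaft C → the gypsy: driver → idler → driven is 2 external meshes, 2 reversals → CCW.
3 reversals in total — an odd number — so the gypsy turns opposite to the hydraulic motor.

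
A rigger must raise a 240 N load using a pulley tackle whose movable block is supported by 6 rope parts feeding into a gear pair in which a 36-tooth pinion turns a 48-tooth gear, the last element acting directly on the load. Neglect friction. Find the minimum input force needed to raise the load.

Block-and-tackle MA = number of supporting rope parts = 6.
Gear pair MA = 48/36 = 1.3333.
Combined ideal MA = 6 × 1.3333 = 8.
Effort = load / MA = 240 / 8 = 30 N.

30 N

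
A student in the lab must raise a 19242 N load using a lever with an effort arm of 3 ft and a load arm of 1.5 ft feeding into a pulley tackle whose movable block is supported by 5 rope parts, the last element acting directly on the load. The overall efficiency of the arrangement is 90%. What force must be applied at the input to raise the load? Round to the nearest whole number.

2138 N

Lever MA = effort arm / load arm = 3/1.5 = 2.
Block-and-tackle MA = number of supporting rope parts = 5.
Combined ideal MA = 2 × 5 = 10.
Actual MA = 10 × 0.90 = 9.
Effort = load / actual MA = 19242 / 9 = 2138 N.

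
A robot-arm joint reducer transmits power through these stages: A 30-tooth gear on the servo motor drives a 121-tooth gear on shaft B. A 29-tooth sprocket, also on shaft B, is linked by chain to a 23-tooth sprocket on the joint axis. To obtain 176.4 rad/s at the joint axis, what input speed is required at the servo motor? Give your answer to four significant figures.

Overall ratio R = 4.0333 × 0.7931 = 3.1989.
Required input speed = output speed × R = 176.4 × 3.1989 = 564.28 rad/s.

564.3 rad/s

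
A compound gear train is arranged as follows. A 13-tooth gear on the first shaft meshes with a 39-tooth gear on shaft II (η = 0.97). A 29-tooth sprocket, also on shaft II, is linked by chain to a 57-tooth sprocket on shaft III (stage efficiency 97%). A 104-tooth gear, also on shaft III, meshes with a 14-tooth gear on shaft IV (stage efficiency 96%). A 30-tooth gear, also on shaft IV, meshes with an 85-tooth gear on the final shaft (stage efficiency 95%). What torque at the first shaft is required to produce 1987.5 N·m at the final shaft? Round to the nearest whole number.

1030 N·m

Overall ratio R = 3 × 1.9655 × 0.13462 × 2.8333 = 2.249; overall efficiency η = 0.97 × 0.97 × 0.96 × 0.95 = 0.8581.
Input torque = output torque / (R × η) = 1987.5 / (2.249 × 0.8581) = 1029.9 N·m.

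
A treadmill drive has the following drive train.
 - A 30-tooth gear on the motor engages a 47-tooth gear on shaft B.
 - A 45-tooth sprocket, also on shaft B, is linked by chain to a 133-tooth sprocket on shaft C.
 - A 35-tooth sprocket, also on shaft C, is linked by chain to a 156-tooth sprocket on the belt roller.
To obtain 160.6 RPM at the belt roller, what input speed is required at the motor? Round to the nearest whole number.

Overall ratio R = 1.5667 × 2.9556 × 4.4571 = 20.638.
Required input speed = output speed × R = 160.6 × 20.638 = 3314.5 RPM.

3314 RPM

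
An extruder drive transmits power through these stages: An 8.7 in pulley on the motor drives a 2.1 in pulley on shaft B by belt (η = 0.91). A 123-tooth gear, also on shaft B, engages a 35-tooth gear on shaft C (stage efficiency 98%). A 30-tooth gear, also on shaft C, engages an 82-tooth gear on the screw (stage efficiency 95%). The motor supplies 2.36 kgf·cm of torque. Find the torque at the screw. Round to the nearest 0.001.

0.375 kgf·cm

Belt: ratio = 2.1/8.7 = 0.24138; torque at shaft B = 2.36 × 0.24138 × 0.91 = 0.51839 kgf·cm.
Gear mesh: ratio = 35/123 = 0.28455; torque at shaft C = 0.51839 × 0.28455 × 0.98 = 0.14456 kgf·cm.
Gear mesh: ratio = 82/30 = 2.7333; torque at the screw = 0.14456 × 2.7333 × 0.95 = 0.37537 kgf·cm.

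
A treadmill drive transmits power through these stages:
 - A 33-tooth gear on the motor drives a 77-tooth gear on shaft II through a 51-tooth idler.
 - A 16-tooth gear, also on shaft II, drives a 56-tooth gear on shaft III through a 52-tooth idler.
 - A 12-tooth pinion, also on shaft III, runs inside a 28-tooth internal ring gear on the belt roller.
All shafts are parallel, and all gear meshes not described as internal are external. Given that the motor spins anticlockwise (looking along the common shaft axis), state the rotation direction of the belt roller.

the motor → shaft II: driver → idler → driven is 2 external meshes, 2 reversals → CCW.
shaft II → shaft III: driver → idler → driven is 2 external meshes, 2 reversals → CCW.
shaft III → the belt roller: internal mesh, same direction → CCW.
4 reversals in total — an even number — so the belt roller turns the same way as the motor.

anticlockwise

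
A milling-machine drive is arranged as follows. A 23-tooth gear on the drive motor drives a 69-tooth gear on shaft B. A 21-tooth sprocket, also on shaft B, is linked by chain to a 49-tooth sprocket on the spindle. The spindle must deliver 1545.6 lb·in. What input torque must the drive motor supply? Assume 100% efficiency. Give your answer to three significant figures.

Overall ratio R = 3 × 2.3333 = 7.
Input torque = output torque / R = 1545.6 / 7 = 220.8 lb·in.

221 lb·in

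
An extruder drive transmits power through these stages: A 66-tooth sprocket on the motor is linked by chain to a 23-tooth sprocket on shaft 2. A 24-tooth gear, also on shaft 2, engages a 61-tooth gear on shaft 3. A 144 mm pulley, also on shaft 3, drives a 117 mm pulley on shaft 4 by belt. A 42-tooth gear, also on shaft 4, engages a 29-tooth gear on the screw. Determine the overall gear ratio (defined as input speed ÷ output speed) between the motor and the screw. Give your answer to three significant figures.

Each stage contributes driven/driver: chain 23/66 = 0.34848, gear mesh 61/24 = 2.5417, belt 117/144 = 0.8125, gear mesh 29/42 = 0.69048.
Overall: 0.34848 × 2.5417 × 0.8125 × 0.69048 = 0.49691.

0.497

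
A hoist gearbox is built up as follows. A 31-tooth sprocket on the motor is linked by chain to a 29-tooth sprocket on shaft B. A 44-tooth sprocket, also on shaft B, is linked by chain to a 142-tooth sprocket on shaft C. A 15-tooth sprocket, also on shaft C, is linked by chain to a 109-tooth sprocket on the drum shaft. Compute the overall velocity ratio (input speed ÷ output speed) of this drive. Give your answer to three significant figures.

Each stage contributes driven/driver: chain 29/31 = 0.93548, chain 142/44 = 3.2273, chain 109/15 = 7.2667.
Overall: 0.93548 × 3.2273 × 7.2667 = 21.939.

21.9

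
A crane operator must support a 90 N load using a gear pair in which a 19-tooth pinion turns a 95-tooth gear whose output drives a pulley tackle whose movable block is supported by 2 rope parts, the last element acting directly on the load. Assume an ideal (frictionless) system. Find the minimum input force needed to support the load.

Gear pair MA = 95/19 = 5.
Block-and-tackle MA = number of supporting rope parts = 2.
Combined ideal MA = 5 × 2 = 10.
Effort = load / MA = 90 / 10 = 9 N.

9 N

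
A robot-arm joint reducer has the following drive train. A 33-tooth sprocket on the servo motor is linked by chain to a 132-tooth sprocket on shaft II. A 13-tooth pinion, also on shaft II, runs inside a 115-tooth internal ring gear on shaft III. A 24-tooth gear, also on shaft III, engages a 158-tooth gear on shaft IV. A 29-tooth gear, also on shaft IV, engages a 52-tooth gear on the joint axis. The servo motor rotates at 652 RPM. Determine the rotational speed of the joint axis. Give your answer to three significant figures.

Chain: ratio = 132/33 = 4, so shaft II turns at 652 / 4 = 163 RPM.
Internal gear: ratio = 115/13 = 8.8462, so shaft III turns at 163 / 8.8462 = 18.426 RPM.
Gear mesh: ratio = 158/24 = 6.5833, so shaft IV turns at 18.426 / 6.5833 = 2.7989 RPM.
Gear mesh: ratio = 52/29 = 1.7931, so the joint axis turns at 2.7989 / 1.7931 = 1.5609 RPM.

1.56 RPM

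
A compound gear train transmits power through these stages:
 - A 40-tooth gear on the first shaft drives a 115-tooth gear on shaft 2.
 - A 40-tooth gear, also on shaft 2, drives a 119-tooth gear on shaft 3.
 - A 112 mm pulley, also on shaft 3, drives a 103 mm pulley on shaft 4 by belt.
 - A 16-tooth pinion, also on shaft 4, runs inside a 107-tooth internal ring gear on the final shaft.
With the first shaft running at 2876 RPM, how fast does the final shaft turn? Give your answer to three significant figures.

the first shaft → shaft 2 (gear mesh, 115/40): 2876 ÷ 2.875 = 1000.3 RPM
shaft 2 → shaft 3 (gear mesh, 119/40): 1000.3 ÷ 2.975 = 336.25 RPM
shaft 3 → shaft 4 (belt, 103/112): 336.25 ÷ 0.91964 = 365.63 RPM
shaft 4 → the final shaft (internal gear, 107/16): 365.63 ÷ 6.6875 = 54.674 RPM

54.7 RPM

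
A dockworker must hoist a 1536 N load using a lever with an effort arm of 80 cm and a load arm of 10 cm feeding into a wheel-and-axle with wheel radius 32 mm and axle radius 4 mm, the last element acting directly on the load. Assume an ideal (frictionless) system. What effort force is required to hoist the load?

Lever MA = effort arm / load arm = 80/10 = 8.
Wheel-and-axle MA = R/r = 32/4 = 8.
Combined ideal MA = 8 × 8 = 64.
Effort = load / MA = 1536 / 64 = 24 N.

24 N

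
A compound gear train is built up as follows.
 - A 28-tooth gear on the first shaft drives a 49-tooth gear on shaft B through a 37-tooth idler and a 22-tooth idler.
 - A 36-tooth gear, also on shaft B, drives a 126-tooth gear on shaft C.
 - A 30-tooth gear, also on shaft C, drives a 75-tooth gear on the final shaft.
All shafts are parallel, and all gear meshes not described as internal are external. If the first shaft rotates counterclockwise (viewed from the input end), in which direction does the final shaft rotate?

the first shaft → shaft B: driver → idler → idler → driven is 3 external meshes, 3 reversals → CW.
shaft B → shaft C: external mesh, 1 reversal → CCW.
shaft C → the final shaft: external mesh, 1 reversal → CW.
5 reversals in total — an odd number — so the final shaft turns opposite to the first shaft.

clockwise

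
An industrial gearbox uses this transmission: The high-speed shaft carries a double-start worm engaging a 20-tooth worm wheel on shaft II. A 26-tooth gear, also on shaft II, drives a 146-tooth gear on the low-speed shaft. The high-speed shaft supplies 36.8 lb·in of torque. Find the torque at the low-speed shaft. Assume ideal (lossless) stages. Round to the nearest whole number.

2066 lb·in

After the worm (20/2): 36.8 × 10 = 368 lb·in
After the gear mesh (146/26): 368 × 5.6154 = 2066.5 lb·in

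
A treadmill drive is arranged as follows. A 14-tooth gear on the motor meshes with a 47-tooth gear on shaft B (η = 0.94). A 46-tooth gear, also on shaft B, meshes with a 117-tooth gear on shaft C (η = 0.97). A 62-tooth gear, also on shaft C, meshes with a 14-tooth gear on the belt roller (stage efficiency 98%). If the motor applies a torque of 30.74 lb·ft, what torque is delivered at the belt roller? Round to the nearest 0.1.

53.0 lb·ft

Gear mesh: ratio = 47/14 = 3.3571; torque at shaft B = 30.74 × 3.3571 × 0.94 = 97.007 lb·ft.
Gear mesh: ratio = 117/46 = 2.5435; torque at shaft C = 97.007 × 2.5435 × 0.97 = 239.33 lb·ft.
Gear mesh: ratio = 14/62 = 0.22581; torque at the belt roller = 239.33 × 0.22581 × 0.98 = 52.962 lb·ft.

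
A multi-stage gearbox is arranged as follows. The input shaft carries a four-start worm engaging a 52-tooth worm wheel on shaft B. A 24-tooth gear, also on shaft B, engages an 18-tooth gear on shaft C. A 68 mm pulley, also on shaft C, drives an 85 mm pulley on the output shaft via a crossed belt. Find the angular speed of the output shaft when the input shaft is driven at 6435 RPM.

worm 52/4 = 13 → 6435/13 = 495 RPM
gear mesh 18/24 = 0.75 → 495/0.75 = 660 RPM
belt 85/68 = 1.25 → 660/1.25 = 528 RPM

528 RPM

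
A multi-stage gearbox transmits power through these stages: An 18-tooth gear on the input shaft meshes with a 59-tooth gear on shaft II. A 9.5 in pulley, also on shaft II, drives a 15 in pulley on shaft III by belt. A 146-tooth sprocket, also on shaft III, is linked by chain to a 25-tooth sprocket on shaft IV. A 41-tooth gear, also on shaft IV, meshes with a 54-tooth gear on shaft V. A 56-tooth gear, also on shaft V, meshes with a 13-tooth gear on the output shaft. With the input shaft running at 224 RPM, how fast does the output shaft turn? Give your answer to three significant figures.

827 RPM

Gear mesh: ratio = 59/18 = 3.2778, so shaft II turns at 224 / 3.2778 = 68.339 RPM.
Belt: ratio = 15/9.5 = 1.5789, so shaft III turns at 68.339 / 1.5789 = 43.281 RPM.
Chain: ratio = 25/146 = 0.17123, so shaft IV turns at 43.281 / 0.17123 = 252.76 RPM.
Gear mesh: ratio = 54/41 = 1.3171, so shaft V turns at 252.76 / 1.3171 = 191.91 RPM.
Gear mesh: ratio = 13/56 = 0.23214, so the output shaft turns at 191.91 / 0.23214 = 826.7 RPM.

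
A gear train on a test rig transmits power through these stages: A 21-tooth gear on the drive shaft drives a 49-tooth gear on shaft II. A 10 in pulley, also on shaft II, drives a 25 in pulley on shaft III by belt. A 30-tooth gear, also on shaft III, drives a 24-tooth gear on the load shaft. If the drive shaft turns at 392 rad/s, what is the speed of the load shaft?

84 rad/s

Gear mesh: ratio = 49/21 = 2.3333, so shaft II turns at 392 / 2.3333 = 168 rad/s.
Belt: ratio = 25/10 = 2.5, so shaft III turns at 168 / 2.5 = 67.2 rad/s.
Gear mesh: ratio = 24/30 = 0.8, so the load shaft turns at 67.2 / 0.8 = 84 rad/s.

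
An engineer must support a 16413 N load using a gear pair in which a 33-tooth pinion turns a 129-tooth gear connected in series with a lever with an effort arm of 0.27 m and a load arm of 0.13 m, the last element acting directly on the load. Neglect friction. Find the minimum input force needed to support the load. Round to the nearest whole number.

Gear pair MA = 129/33 = 3.9091.
Lever MA = effort arm / load arm = 0.27/0.13 = 2.0769.
Combined ideal MA = 3.9091 × 2.0769 = 8.1189.
Effort = load / MA = 16413 / 8.1189 = 2021.6 N.

2022 N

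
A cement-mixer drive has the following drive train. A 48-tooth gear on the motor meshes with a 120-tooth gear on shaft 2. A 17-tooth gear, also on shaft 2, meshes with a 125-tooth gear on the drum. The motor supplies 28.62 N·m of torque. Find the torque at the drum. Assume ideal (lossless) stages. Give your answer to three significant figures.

526 N·m

gear mesh 120/48 = 2.5 → τ = 28.62·2.5 = 71.55 N·m
gear mesh 125/17 = 7.3529 → τ = 71.55·7.3529 = 526.1 N·m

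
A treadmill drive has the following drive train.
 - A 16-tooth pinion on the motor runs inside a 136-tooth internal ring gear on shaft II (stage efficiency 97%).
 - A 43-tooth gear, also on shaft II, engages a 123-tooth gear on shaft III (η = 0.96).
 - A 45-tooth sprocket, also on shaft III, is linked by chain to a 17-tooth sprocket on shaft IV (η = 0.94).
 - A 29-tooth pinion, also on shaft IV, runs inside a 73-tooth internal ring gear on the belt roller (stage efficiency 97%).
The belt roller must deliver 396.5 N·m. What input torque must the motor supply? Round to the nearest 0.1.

Overall ratio R = 8.5 × 2.8605 × 0.37778 × 2.5172 = 23.122; overall efficiency η = 0.97 × 0.96 × 0.94 × 0.97 = 0.8491.
Input torque = output torque / (R × η) = 396.5 / (23.122 × 0.8491) = 20.197 N·m.

20.2 N·m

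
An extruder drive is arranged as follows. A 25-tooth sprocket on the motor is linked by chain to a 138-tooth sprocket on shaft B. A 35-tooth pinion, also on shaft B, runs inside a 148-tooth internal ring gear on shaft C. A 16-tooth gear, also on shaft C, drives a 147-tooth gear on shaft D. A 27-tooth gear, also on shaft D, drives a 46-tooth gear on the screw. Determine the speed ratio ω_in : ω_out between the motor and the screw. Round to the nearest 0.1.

365.4

Each stage contributes driven/driver: chain 138/25 = 5.52, internal gear 148/35 = 4.2286, gear mesh 147/16 = 9.1875, gear mesh 46/27 = 1.7037.
Overall: 5.52 × 4.2286 × 9.1875 × 1.7037 = 365.36.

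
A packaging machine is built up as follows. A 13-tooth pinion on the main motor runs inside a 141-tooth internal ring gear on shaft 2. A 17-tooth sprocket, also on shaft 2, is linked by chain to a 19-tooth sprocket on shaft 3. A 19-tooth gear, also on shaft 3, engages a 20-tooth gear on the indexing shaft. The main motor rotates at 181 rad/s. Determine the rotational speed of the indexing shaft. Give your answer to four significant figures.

14.18 rad/s

the main motor → shaft 2 (internal gear, 141/13): 181 ÷ 10.846 = 16.688 rad/s
shaft 2 → shaft 3 (chain, 19/17): 16.688 ÷ 1.1176 = 14.931 rad/s
shaft 3 → the indexing shaft (gear mesh, 20/19): 14.931 ÷ 1.0526 = 14.185 rad/s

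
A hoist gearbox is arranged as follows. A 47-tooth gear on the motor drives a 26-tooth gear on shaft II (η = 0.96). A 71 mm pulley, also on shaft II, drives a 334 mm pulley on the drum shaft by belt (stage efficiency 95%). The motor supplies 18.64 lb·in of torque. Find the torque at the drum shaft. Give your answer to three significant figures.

44.2 lb·in

After the gear mesh (26/47): 18.64 × 0.55319 × 0.96 = 9.899 lb·in
After the belt (334/71): 9.899 × 4.7042 × 0.95 = 44.239 lb·in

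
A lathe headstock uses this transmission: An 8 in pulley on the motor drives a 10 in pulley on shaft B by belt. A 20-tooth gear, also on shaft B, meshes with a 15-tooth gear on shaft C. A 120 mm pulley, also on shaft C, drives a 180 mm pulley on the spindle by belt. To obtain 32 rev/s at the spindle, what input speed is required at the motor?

45 rev/s

Overall ratio R = 1.25 × 0.75 × 1.5 = 1.4062.
Required input speed = output speed × R = 32 × 1.4062 = 45 rev/s.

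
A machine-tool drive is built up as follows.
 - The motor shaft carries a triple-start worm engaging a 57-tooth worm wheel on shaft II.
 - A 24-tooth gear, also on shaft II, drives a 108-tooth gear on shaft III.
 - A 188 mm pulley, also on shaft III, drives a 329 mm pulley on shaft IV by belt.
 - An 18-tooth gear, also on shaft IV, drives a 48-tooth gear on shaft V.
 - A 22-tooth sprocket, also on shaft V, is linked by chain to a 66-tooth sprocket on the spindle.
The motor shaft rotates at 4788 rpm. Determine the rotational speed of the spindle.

worm 57/3 = 19 → 4788/19 = 252 rpm
gear mesh 108/24 = 4.5 → 252/4.5 = 56 rpm
belt 329/188 = 1.75 → 56/1.75 = 32 rpm
gear mesh 48/18 = 2.6667 → 32/2.6667 = 12 rpm
chain 66/22 = 3 → 12/3 = 4 rpm

4 rpm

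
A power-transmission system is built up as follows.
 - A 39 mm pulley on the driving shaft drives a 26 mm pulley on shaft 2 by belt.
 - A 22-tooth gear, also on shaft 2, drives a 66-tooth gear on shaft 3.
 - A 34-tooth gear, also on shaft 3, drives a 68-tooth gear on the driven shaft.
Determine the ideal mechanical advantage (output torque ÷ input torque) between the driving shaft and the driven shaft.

Each stage contributes driven/driver: belt 26/39 = 0.66667, gear mesh 66/22 = 3, gear mesh 68/34 = 2.
Overall: 0.66667 × 3 × 2 = 4.

4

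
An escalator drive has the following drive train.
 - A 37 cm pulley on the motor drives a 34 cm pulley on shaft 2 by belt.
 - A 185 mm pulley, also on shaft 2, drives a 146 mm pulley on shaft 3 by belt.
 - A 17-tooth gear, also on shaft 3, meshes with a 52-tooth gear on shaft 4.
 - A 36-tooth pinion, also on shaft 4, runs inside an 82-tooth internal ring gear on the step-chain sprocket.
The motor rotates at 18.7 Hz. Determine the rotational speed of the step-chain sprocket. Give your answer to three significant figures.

the motor → shaft 2 (belt, 34/37): 18.7 ÷ 0.91892 = 20.35 Hz
shaft 2 → shaft 3 (belt, 146/185): 20.35 ÷ 0.78919 = 25.786 Hz
shaft 3 → shaft 4 (gear mesh, 52/17): 25.786 ÷ 3.0588 = 8.43 Hz
shaft 4 → the step-chain sprocket (internal gear, 82/36): 8.43 ÷ 2.2778 = 3.701 Hz

3.70 Hz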